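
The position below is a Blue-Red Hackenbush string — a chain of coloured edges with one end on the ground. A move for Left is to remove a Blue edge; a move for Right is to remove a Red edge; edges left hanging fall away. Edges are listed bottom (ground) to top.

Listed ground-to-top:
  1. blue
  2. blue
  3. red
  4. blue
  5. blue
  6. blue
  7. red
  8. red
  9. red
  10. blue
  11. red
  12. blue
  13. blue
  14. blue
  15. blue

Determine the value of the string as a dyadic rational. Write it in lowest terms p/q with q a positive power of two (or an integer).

1 of 15 · b · max L 0 · min R +∞ → 1
2 of 15 · bb · max L 1 · min R +∞ → 2
3 of 15 · bbr · max L 1 · min R 2 → 3/2
4 of 15 · bbrb · max L 3/2 · min R 2 → 7/4
5 of 15 · bbrbb · max L 7/4 · min R 2 → 15/8
6 of 15 · bbrbbb · max L 15/8 · min R 2 → 31/16
7 of 15 · bbrbbbr · max L 15/8 · min R 31/16 → 61/32
8 of 15 · bbrbbbrr · max L 15/8 · min R 61/32 → 121/64
9 of 15 · bbrbbbrrr · max L 15/8 · min R 121/64 → 241/128
10 of 15 · bbrbbbrrrb · max L 241/128 · min R 121/64 → 483/256
11 of 15 · bbrbbbrrrbr · max L 241/128 · min R 483/256 → 965/512
12 of 15 · bbrbbbrrrbrb · max L 965/512 · min R 483/256 → 1931/1024
13 of 15 · bbrbbbrrrbrbb · max L 1931/1024 · min R 483/256 → 3863/2048
14 of 15 · bbrbbbrrrbrbbb · max L 3863/2048 · min R 483/256 → 7727/4096
15 of 15 · bbrbbbrrrbrbbbb · max L 7727/4096 · min R 483/256 → 15455/8192

15455/8192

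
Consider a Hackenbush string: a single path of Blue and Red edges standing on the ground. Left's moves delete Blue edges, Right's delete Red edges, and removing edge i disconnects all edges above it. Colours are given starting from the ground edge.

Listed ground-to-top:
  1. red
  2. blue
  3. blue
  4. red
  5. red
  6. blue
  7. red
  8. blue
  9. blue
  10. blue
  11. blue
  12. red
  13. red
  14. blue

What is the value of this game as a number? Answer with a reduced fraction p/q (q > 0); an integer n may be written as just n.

-3341/8192

v_1 [r]  L=[]  R=[0]  → -1
v_2 [rb]  L=[-1]  R=[0]  → -1/2
v_3 [rbb]  L=[-1, -1/2]  R=[0]  → -1/4
v_4 [rbbr]  L=[-1, -1/2]  R=[-1/4, 0]  → -3/8
v_5 [rbbrr]  L=[-1, -1/2]  R=[-3/8, -1/4, 0]  → -7/16
v_6 [rbbrrb]  L=[-1, -1/2, -7/16]  R=[-3/8, -1/4, 0]  → -13/32
v_7 [rbbrrbr]  L=[-1, -1/2, -7/16]  R=[-13/32, -3/8, -1/4, 0]  → -27/64
v_8 [rbbrrbrb]  L=[-1, -1/2, -7/16, -27/64]  R=[-13/32, -3/8, -1/4, 0]  → -53/128
v_9 [rbbrrbrbb]  L=[-1, -1/2, -7/16, -27/64, -53/128]  R=[-13/32, -3/8, -1/4, 0]  → -105/256
v_10 [rbbrrbrbbb]  L=[-1, -1/2, -7/16, -27/64, -53/128, -105/256]  R=[-13/32, -3/8, -1/4, 0]  → -209/512
v_11 [rbbrrbrbbbb]  L=[-1, -1/2, -7/16, -27/64, -53/128, -105/256, -209/512]  R=[-13/32, -3/8, -1/4, 0]  → -417/1024
v_12 [rbbrrbrbbbbr]  L=[-1, -1/2, -7/16, -27/64, -53/128, -105/256, -209/512]  R=[-417/1024, -13/32, -3/8, -1/4, 0]  → -835/2048
v_13 [rbbrrbrbbbbrr]  L=[-1, -1/2, -7/16, -27/64, -53/128, -105/256, -209/512]  R=[-835/2048, -417/1024, -13/32, -3/8, -1/4, 0]  → -1671/4096
v_14 [rbbrrbrbbbbrrb]  L=[-1, -1/2, -7/16, -27/64, -53/128, -105/256, -209/512, -1671/4096]  R=[-835/2048, -417/1024, -13/32, -3/8, -1/4, 0]  → -3341/8192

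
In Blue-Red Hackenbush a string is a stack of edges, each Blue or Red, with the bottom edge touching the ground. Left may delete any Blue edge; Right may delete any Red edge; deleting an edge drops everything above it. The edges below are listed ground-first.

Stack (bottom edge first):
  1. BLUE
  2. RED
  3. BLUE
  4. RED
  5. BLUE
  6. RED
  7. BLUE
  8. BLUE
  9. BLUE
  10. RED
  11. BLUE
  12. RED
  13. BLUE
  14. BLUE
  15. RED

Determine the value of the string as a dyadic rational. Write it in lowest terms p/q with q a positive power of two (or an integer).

1 of 15 · B · max L 0 · min R +∞ = 1
2 of 15 · BR · max L 0 · min R 1 = 1/2
3 of 15 · BRB · max L 1/2 · min R 1 = 3/4
4 of 15 · BRBR · max L 1/2 · min R 3/4 = 5/8
5 of 15 · BRBRB · max L 5/8 · min R 3/4 = 11/16
6 of 15 · BRBRBR · max L 5/8 · min R 11/16 = 21/32
7 of 15 · BRBRBRB · max L 21/32 · min R 11/16 = 43/64
8 of 15 · BRBRBRBB · max L 43/64 · min R 11/16 = 87/128
9 of 15 · BRBRBRBBB · max L 87/128 · min R 11/16 = 175/256
10 of 15 · BRBRBRBBBR · max L 87/128 · min R 175/256 = 349/512
11 of 15 · BRBRBRBBBRB · max L 349/512 · min R 175/256 = 699/1024
12 of 15 · BRBRBRBBBRBR · max L 349/512 · min R 699/1024 = 1397/2048
13 of 15 · BRBRBRBBBRBRB · max L 1397/2048 · min R 699/1024 = 2795/4096
14 of 15 · BRBRBRBBBRBRBB · max L 2795/4096 · min R 699/1024 = 5591/8192
15 of 15 · BRBRBRBBBRBRBBR · max L 2795/4096 · min R 5591/8192 = 11181/16384

11181/16384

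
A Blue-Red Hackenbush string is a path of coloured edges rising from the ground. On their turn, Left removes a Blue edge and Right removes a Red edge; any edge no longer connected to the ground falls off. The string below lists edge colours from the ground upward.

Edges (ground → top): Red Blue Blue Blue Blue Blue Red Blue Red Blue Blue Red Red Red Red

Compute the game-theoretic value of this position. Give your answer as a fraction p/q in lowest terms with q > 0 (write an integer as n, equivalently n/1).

-671/16384

R: Left { (no moves) }, Right { 0 } -> simplest -1
RB: Left { -1 }, Right { 0 } -> simplest -1/2
RBB: Left { -1; -1/2 }, Right { 0 } -> simplest -1/4
RBBB: Left { -1; -1/2; -1/4 }, Right { 0 } -> simplest -1/8
RBBBB: Left { -1; -1/2; -1/4; -1/8 }, Right { 0 } -> simplest -1/16
RBBBBB: Left { -1; -1/2; -1/4; -1/8; -1/16 }, Right { 0 } -> simplest -1/32
RBBBBBR: Left { -1; -1/2; -1/4; -1/8; -1/16 }, Right { -1/32; 0 } -> simplest -3/64
RBBBBBRB: Left { -1; -1/2; -1/4; -1/8; -1/16; -3/64 }, Right { -1/32; 0 } -> simplest -5/128
RBBBBBRBR: Left { -1; -1/2; -1/4; -1/8; -1/16; -3/64 }, Right { -5/128; -1/32; 0 } -> simplest -11/256
RBBBBBRBRB: Left { -1; -1/2; -1/4; -1/8; -1/16; -3/64; -11/256 }, Right { -5/128; -1/32; 0 } -> simplest -21/512
RBBBBBRBRBB: Left { -1; -1/2; -1/4; -1/8; -1/16; -3/64; -11/256; -21/512 }, Right { -5/128; -1/32; 0 } -> simplest -41/1024
RBBBBBRBRBBR: Left { -1; -1/2; -1/4; -1/8; -1/16; -3/64; -11/256; -21/512 }, Right { -41/1024; -5/128; -1/32; 0 } -> simplest -83/2048
RBBBBBRBRBBRR: Left { -1; -1/2; -1/4; -1/8; -1/16; -3/64; -11/256; -21/512 }, Right { -83/2048; -41/1024; -5/128; -1/32; 0 } -> simplest -167/4096
RBBBBBRBRBBRRR: Left { -1; -1/2; -1/4; -1/8; -1/16; -3/64; -11/256; -21/512 }, Right { -167/4096; -83/2048; -41/1024; -5/128; -1/32; 0 } -> simplest -335/8192
RBBBBBRBRBBRRRR: Left { -1; -1/2; -1/4; -1/8; -1/16; -3/64; -11/256; -21/512 }, Right { -335/8192; -167/4096; -83/2048; -41/1024; -5/128; -1/32; 0 } -> simplest -671/16384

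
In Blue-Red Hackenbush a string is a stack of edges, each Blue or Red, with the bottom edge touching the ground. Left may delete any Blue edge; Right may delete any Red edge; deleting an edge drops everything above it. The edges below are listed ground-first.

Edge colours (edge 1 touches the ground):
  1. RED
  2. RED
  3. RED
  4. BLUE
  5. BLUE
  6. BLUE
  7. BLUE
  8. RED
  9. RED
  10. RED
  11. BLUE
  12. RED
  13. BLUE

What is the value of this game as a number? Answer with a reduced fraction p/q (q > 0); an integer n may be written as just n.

Recurse on prefixes of the 13-edge string RED RED RED BLUE BLUE BLUE BLUE RED RED RED BLUE RED BLUE:
value(R) = {  | 0 } ⇒ -1
value(RR) = {  | -1 0 } ⇒ -2
value(RRR) = {  | -2 -1 0 } ⇒ -3
value(RRRB) = { -3 | -2 -1 0 } ⇒ -5/2
value(RRRBB) = { -3 -5/2 | -2 -1 0 } ⇒ -9/4
value(RRRBBB) = { -3 -5/2 -9/4 | -2 -1 0 } ⇒ -17/8
value(RRRBBBB) = { -3 -5/2 -9/4 -17/8 | -2 -1 0 } ⇒ -33/16
value(RRRBBBBR) = { -3 -5/2 -9/4 -17/8 | -33/16 -2 -1 0 } ⇒ -67/32
value(RRRBBBBRR) = { -3 -5/2 -9/4 -17/8 | -67/32 -33/16 -2 -1 0 } ⇒ -135/64
value(RRRBBBBRRR) = { -3 -5/2 -9/4 -17/8 | -135/64 -67/32 -33/16 -2 -1 0 } ⇒ -271/128
value(RRRBBBBRRRB) = { -3 -5/2 -9/4 -17/8 -271/128 | -135/64 -67/32 -33/16 -2 -1 0 } ⇒ -541/256
value(RRRBBBBRRRBR) = { -3 -5/2 -9/4 -17/8 -271/128 | -541/256 -135/64 -67/32 -33/16 -2 -1 0 } ⇒ -1083/512
value(RRRBBBBRRRBRB) = { -3 -5/2 -9/4 -17/8 -271/128 -1083/512 | -541/256 -135/64 -67/32 -33/16 -2 -1 0 } ⇒ -2165/1024

-2165/1024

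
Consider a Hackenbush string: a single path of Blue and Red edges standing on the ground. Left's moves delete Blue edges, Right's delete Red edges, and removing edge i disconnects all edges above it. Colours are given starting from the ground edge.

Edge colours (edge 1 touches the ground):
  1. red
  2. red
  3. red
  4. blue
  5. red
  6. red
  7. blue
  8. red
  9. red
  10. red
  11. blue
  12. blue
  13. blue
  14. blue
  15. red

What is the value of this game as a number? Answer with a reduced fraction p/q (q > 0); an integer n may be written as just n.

value_1 [r]  L=[(no moves)]  R=[0]  ⇒ -1
value_2 [rr]  L=[(no moves)]  R=[-1,0]  ⇒ -2
value_3 [rrr]  L=[(no moves)]  R=[-2,-1,0]  ⇒ -3
value_4 [rrrb]  L=[-3]  R=[-2,-1,0]  ⇒ -5/2
value_5 [rrrbr]  L=[-3]  R=[-5/2,-2,-1,0]  ⇒ -11/4
value_6 [rrrbrr]  L=[-3]  R=[-11/4,-5/2,-2,-1,0]  ⇒ -23/8
value_7 [rrrbrrb]  L=[-3,-23/8]  R=[-11/4,-5/2,-2,-1,0]  ⇒ -45/16
value_8 [rrrbrrbr]  L=[-3,-23/8]  R=[-45/16,-11/4,-5/2,-2,-1,0]  ⇒ -91/32
value_9 [rrrbrrbrr]  L=[-3,-23/8]  R=[-91/32,-45/16,-11/4,-5/2,-2,-1,0]  ⇒ -183/64
value_10 [rrrbrrbrrr]  L=[-3,-23/8]  R=[-183/64,-91/32,-45/16,-11/4,-5/2,-2,-1,0]  ⇒ -367/128
value_11 [rrrbrrbrrrb]  L=[-3,-23/8,-367/128]  R=[-183/64,-91/32,-45/16,-11/4,-5/2,-2,-1,0]  ⇒ -733/256
value_12 [rrrbrrbrrrbb]  L=[-3,-23/8,-367/128,-733/256]  R=[-183/64,-91/32,-45/16,-11/4,-5/2,-2,-1,0]  ⇒ -1465/512
value_13 [rrrbrrbrrrbbb]  L=[-3,-23/8,-367/128,-733/256,-1465/512]  R=[-183/64,-91/32,-45/16,-11/4,-5/2,-2,-1,0]  ⇒ -2929/1024
value_14 [rrrbrrbrrrbbbb]  L=[-3,-23/8,-367/128,-733/256,-1465/512,-2929/1024]  R=[-183/64,-91/32,-45/16,-11/4,-5/2,-2,-1,0]  ⇒ -5857/2048
value_15 [rrrbrrbrrrbbbbr]  L=[-3,-23/8,-367/128,-733/256,-1465/512,-2929/1024]  R=[-5857/2048,-183/64,-91/32,-45/16,-11/4,-5/2,-2,-1,0]  ⇒ -11715/4096

-11715/4096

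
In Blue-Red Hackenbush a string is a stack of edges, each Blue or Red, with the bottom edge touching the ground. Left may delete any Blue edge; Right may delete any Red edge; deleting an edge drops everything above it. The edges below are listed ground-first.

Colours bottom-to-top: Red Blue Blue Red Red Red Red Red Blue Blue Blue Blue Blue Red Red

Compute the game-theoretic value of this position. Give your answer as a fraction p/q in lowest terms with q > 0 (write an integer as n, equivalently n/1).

-7943/16384

Build g(s[:k]) for k = 1..15, string s = Red Blue Blue Red Red Red Red Red Blue Blue Blue Blue Blue Red Red.
step 1: add Red to get R; options L={ — } R={ 0 } => -1
step 2: add Blue to get RB; options L={ -1 } R={ 0 } => -1/2
step 3: add Blue to get RBB; options L={ -1 -1/2 } R={ 0 } => -1/4
step 4: add Red to get RBBR; options L={ -1 -1/2 } R={ -1/4 0 } => -3/8
step 5: add Red to get RBBRR; options L={ -1 -1/2 } R={ -3/8 -1/4 0 } => -7/16
step 6: add Red to get RBBRRR; options L={ -1 -1/2 } R={ -7/16 -3/8 -1/4 0 } => -15/32
step 7: add Red to get RBBRRRR; options L={ -1 -1/2 } R={ -15/32 -7/16 -3/8 -1/4 0 } => -31/64
step 8: add Red to get RBBRRRRR; options L={ -1 -1/2 } R={ -31/64 -15/32 -7/16 -3/8 -1/4 0 } => -63/128
step 9: add Blue to get RBBRRRRRB; options L={ -1 -1/2 -63/128 } R={ -31/64 -15/32 -7/16 -3/8 -1/4 0 } => -125/256
step 10: add Blue to get RBBRRRRRBB; options L={ -1 -1/2 -63/128 -125/256 } R={ -31/64 -15/32 -7/16 -3/8 -1/4 0 } => -249/512
step 11: add Blue to get RBBRRRRRBBB; options L={ -1 -1/2 -63/128 -125/256 -249/512 } R={ -31/64 -15/32 -7/16 -3/8 -1/4 0 } => -497/1024
step 12: add Blue to get RBBRRRRRBBBB; options L={ -1 -1/2 -63/128 -125/256 -249/512 -497/1024 } R={ -31/64 -15/32 -7/16 -3/8 -1/4 0 } => -993/2048
step 13: add Blue to get RBBRRRRRBBBBB; options L={ -1 -1/2 -63/128 -125/256 -249/512 -497/1024 -993/2048 } R={ -31/64 -15/32 -7/16 -3/8 -1/4 0 } => -1985/4096
step 14: add Red to get RBBRRRRRBBBBBR; options L={ -1 -1/2 -63/128 -125/256 -249/512 -497/1024 -993/2048 } R={ -1985/4096 -31/64 -15/32 -7/16 -3/8 -1/4 0 } => -3971/8192
step 15: add Red to get RBBRRRRRBBBBBRR; options L={ -1 -1/2 -63/128 -125/256 -249/512 -497/1024 -993/2048 } R={ -3971/8192 -1985/4096 -31/64 -15/32 -7/16 -3/8 -1/4 0 } => -7943/16384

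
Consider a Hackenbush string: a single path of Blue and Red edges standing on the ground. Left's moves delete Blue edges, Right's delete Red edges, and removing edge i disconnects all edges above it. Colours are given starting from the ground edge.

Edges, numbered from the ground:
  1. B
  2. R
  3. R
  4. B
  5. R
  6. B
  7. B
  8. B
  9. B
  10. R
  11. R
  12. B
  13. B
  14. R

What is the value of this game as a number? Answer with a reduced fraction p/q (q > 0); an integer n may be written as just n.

3021/8192

Recurse on prefixes of the 14-edge string B R R B R B B B B R R B B R:
edge 1 of 14 (B): { 0 | ∅ } ⇒ 1
edge 2 of 14 (R): { 0 | 1 } ⇒ 1/2
edge 3 of 14 (R): { 0 | 1/2,1 } ⇒ 1/4
edge 4 of 14 (B): { 0,1/4 | 1/2,1 } ⇒ 3/8
edge 5 of 14 (R): { 0,1/4 | 3/8,1/2,1 } ⇒ 5/16
edge 6 of 14 (B): { 0,1/4,5/16 | 3/8,1/2,1 } ⇒ 11/32
edge 7 of 14 (B): { 0,1/4,5/16,11/32 | 3/8,1/2,1 } ⇒ 23/64
edge 8 of 14 (B): { 0,1/4,5/16,11/32,23/64 | 3/8,1/2,1 } ⇒ 47/128
edge 9 of 14 (B): { 0,1/4,5/16,11/32,23/64,47/128 | 3/8,1/2,1 } ⇒ 95/256
edge 10 of 14 (R): { 0,1/4,5/16,11/32,23/64,47/128 | 95/256,3/8,1/2,1 } ⇒ 189/512
edge 11 of 14 (R): { 0,1/4,5/16,11/32,23/64,47/128 | 189/512,95/256,3/8,1/2,1 } ⇒ 377/1024
edge 12 of 14 (B): { 0,1/4,5/16,11/32,23/64,47/128,377/1024 | 189/512,95/256,3/8,1/2,1 } ⇒ 755/2048
edge 13 of 14 (B): { 0,1/4,5/16,11/32,23/64,47/128,377/1024,755/2048 | 189/512,95/256,3/8,1/2,1 } ⇒ 1511/4096
edge 14 of 14 (R): { 0,1/4,5/16,11/32,23/64,47/128,377/1024,755/2048 | 1511/4096,189/512,95/256,3/8,1/2,1 } ⇒ 3021/8192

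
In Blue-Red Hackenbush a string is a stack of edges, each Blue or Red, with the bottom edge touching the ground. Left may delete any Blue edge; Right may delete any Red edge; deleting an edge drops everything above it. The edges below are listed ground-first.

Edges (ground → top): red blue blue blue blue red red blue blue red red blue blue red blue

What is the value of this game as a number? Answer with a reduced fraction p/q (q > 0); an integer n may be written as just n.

Prefix values for red blue blue blue blue red red blue blue red red blue blue red blue via {L|R} + simplicity:
1 of 15 · r · max L −∞ · min R 0 — -1
2 of 15 · rb · max L -1 · min R 0 — -1/2
3 of 15 · rbb · max L -1/2 · min R 0 — -1/4
4 of 15 · rbbb · max L -1/4 · min R 0 — -1/8
5 of 15 · rbbbb · max L -1/8 · min R 0 — -1/16
6 of 15 · rbbbbr · max L -1/8 · min R -1/16 — -3/32
7 of 15 · rbbbbrr · max L -1/8 · min R -3/32 — -7/64
8 of 15 · rbbbbrrb · max L -7/64 · min R -3/32 — -13/128
9 of 15 · rbbbbrrbb · max L -13/128 · min R -3/32 — -25/256
10 of 15 · rbbbbrrbbr · max L -13/128 · min R -25/256 — -51/512
11 of 15 · rbbbbrrbbrr · max L -13/128 · min R -51/512 — -103/1024
12 of 15 · rbbbbrrbbrrb · max L -103/1024 · min R -51/512 — -205/2048
13 of 15 · rbbbbrrbbrrbb · max L -205/2048 · min R -51/512 — -409/4096
14 of 15 · rbbbbrrbbrrbbr · max L -205/2048 · min R -409/4096 — -819/8192
15 of 15 · rbbbbrrbbrrbbrb · max L -819/8192 · min R -409/4096 — -1637/16384

-1637/16384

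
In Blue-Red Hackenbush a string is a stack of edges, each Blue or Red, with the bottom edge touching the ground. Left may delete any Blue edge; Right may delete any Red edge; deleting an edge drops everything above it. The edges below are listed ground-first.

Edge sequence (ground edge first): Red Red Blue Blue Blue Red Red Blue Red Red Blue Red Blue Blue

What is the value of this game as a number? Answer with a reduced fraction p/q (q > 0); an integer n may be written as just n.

-4969/4096

Build g(s[:k]) for k = 1..14, string s = Red Red Blue Blue Blue Red Red Blue Red Red Blue Red Blue Blue.
1 of 14 · R · max L −∞ · min R 0 ⇒ -1
2 of 14 · RR · max L −∞ · min R -1 ⇒ -2
3 of 14 · RRB · max L -2 · min R -1 ⇒ -3/2
4 of 14 · RRBB · max L -3/2 · min R -1 ⇒ -5/4
5 of 14 · RRBBB · max L -5/4 · min R -1 ⇒ -9/8
6 of 14 · RRBBBR · max L -5/4 · min R -9/8 ⇒ -19/16
7 of 14 · RRBBBRR · max L -5/4 · min R -19/16 ⇒ -39/32
8 of 14 · RRBBBRRB · max L -39/32 · min R -19/16 ⇒ -77/64
9 of 14 · RRBBBRRBR · max L -39/32 · min R -77/64 ⇒ -155/128
10 of 14 · RRBBBRRBRR · max L -39/32 · min R -155/128 ⇒ -311/256
11 of 14 · RRBBBRRBRRB · max L -311/256 · min R -155/128 ⇒ -621/512
12 of 14 · RRBBBRRBRRBR · max L -311/256 · min R -621/512 ⇒ -1243/1024
13 of 14 · RRBBBRRBRRBRB · max L -1243/1024 · min R -621/512 ⇒ -2485/2048
14 of 14 · RRBBBRRBRRBRBB · max L -2485/2048 · min R -621/512 ⇒ -4969/4096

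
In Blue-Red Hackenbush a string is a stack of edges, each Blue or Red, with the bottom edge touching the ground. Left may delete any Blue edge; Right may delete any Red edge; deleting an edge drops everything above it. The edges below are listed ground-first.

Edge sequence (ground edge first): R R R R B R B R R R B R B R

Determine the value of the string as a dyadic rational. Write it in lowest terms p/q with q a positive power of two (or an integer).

-3819/1024

Prefix values for R R R R B R B R R R B R B R via {L|R} + simplicity:
R: Left { — }, Right { 0 } = simplest -1
RR: Left { — }, Right { -1 0 } = simplest -2
RRR: Left { — }, Right { -2 -1 0 } = simplest -3
RRRR: Left { — }, Right { -3 -2 -1 0 } = simplest -4
RRRRB: Left { -4 }, Right { -3 -2 -1 0 } = simplest -7/2
RRRRBR: Left { -4 }, Right { -7/2 -3 -2 -1 0 } = simplest -15/4
RRRRBRB: Left { -4 -15/4 }, Right { -7/2 -3 -2 -1 0 } = simplest -29/8
RRRRBRBR: Left { -4 -15/4 }, Right { -29/8 -7/2 -3 -2 -1 0 } = simplest -59/16
RRRRBRBRR: Left { -4 -15/4 }, Right { -59/16 -29/8 -7/2 -3 -2 -1 0 } = simplest -119/32
RRRRBRBRRR: Left { -4 -15/4 }, Right { -119/32 -59/16 -29/8 -7/2 -3 -2 -1 0 } = simplest -239/64
RRRRBRBRRRB: Left { -4 -15/4 -239/64 }, Right { -119/32 -59/16 -29/8 -7/2 -3 -2 -1 0 } = simplest -477/128
RRRRBRBRRRBR: Left { -4 -15/4 -239/64 }, Right { -477/128 -119/32 -59/16 -29/8 -7/2 -3 -2 -1 0 } = simplest -955/256
RRRRBRBRRRBRB: Left { -4 -15/4 -239/64 -955/256 }, Right { -477/128 -119/32 -59/16 -29/8 -7/2 -3 -2 -1 0 } = simplest -1909/512
RRRRBRBRRRBRBR: Left { -4 -15/4 -239/64 -955/256 }, Right { -1909/512 -477/128 -119/32 -59/16 -29/8 -7/2 -3 -2 -1 0 } = simplest -3819/1024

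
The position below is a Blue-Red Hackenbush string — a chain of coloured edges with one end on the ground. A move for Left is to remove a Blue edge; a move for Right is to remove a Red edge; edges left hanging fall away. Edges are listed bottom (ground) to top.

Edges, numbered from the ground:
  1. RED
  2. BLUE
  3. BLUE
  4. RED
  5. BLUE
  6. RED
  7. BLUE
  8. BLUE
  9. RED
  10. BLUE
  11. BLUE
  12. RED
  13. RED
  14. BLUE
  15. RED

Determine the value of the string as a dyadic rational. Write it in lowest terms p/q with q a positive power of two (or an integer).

-5275/16384

1 of 15 · R · max L −∞ · min R 0 gives -1
2 of 15 · RB · max L -1 · min R 0 gives -1/2
3 of 15 · RBB · max L -1/2 · min R 0 gives -1/4
4 of 15 · RBBR · max L -1/2 · min R -1/4 gives -3/8
5 of 15 · RBBRB · max L -3/8 · min R -1/4 gives -5/16
6 of 15 · RBBRBR · max L -3/8 · min R -5/16 gives -11/32
7 of 15 · RBBRBRB · max L -11/32 · min R -5/16 gives -21/64
8 of 15 · RBBRBRBB · max L -21/64 · min R -5/16 gives -41/128
9 of 15 · RBBRBRBBR · max L -21/64 · min R -41/128 gives -83/256
10 of 15 · RBBRBRBBRB · max L -83/256 · min R -41/128 gives -165/512
11 of 15 · RBBRBRBBRBB · max L -165/512 · min R -41/128 gives -329/1024
12 of 15 · RBBRBRBBRBBR · max L -165/512 · min R -329/1024 gives -659/2048
13 of 15 · RBBRBRBBRBBRR · max L -165/512 · min R -659/2048 gives -1319/4096
14 of 15 · RBBRBRBBRBBRRB · max L -1319/4096 · min R -659/2048 gives -2637/8192
15 of 15 · RBBRBRBBRBBRRBR · max L -1319/4096 · min R -2637/8192 gives -5275/16384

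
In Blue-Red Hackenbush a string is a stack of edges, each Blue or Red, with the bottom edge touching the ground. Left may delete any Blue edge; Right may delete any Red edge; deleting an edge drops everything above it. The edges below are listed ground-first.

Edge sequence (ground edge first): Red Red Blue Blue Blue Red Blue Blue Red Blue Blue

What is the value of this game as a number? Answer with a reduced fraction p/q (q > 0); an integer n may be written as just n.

-585/512

1 of 11 · R · max L −∞ · min R 0 → -1
2 of 11 · RR · max L −∞ · min R -1 → -2
3 of 11 · RRB · max L -2 · min R -1 → -3/2
4 of 11 · RRBB · max L -3/2 · min R -1 → -5/4
5 of 11 · RRBBB · max L -5/4 · min R -1 → -9/8
6 of 11 · RRBBBR · max L -5/4 · min R -9/8 → -19/16
7 of 11 · RRBBBRB · max L -19/16 · min R -9/8 → -37/32
8 of 11 · RRBBBRBB · max L -37/32 · min R -9/8 → -73/64
9 of 11 · RRBBBRBBR · max L -37/32 · min R -73/64 → -147/128
10 of 11 · RRBBBRBBRB · max L -147/128 · min R -73/64 → -293/256
11 of 11 · RRBBBRBBRBB · max L -293/256 · min R -73/64 → -585/512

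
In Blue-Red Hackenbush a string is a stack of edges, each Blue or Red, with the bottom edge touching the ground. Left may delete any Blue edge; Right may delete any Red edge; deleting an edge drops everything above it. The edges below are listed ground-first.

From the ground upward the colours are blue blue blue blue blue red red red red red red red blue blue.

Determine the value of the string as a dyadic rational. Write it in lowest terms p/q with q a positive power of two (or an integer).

Recurse on prefixes of the 14-edge string blue blue blue blue blue red red red red red red red blue blue:
val_1 [b]  L=[0]  R=[—]  = 1
val_2 [bb]  L=[0,1]  R=[—]  = 2
val_3 [bbb]  L=[0,1,2]  R=[—]  = 3
val_4 [bbbb]  L=[0,1,2,3]  R=[—]  = 4
val_5 [bbbbb]  L=[0,1,2,3,4]  R=[—]  = 5
val_6 [bbbbbr]  L=[0,1,2,3,4]  R=[5]  = 9/2
val_7 [bbbbbrr]  L=[0,1,2,3,4]  R=[9/2,5]  = 17/4
val_8 [bbbbbrrr]  L=[0,1,2,3,4]  R=[17/4,9/2,5]  = 33/8
val_9 [bbbbbrrrr]  L=[0,1,2,3,4]  R=[33/8,17/4,9/2,5]  = 65/16
val_10 [bbbbbrrrrr]  L=[0,1,2,3,4]  R=[65/16,33/8,17/4,9/2,5]  = 129/32
val_11 [bbbbbrrrrrr]  L=[0,1,2,3,4]  R=[129/32,65/16,33/8,17/4,9/2,5]  = 257/64
val_12 [bbbbbrrrrrrr]  L=[0,1,2,3,4]  R=[257/64,129/32,65/16,33/8,17/4,9/2,5]  = 513/128
val_13 [bbbbbrrrrrrrb]  L=[0,1,2,3,4,513/128]  R=[257/64,129/32,65/16,33/8,17/4,9/2,5]  = 1027/256
val_14 [bbbbbrrrrrrrbb]  L=[0,1,2,3,4,513/128,1027/256]  R=[257/64,129/32,65/16,33/8,17/4,9/2,5]  = 2055/512

2055/512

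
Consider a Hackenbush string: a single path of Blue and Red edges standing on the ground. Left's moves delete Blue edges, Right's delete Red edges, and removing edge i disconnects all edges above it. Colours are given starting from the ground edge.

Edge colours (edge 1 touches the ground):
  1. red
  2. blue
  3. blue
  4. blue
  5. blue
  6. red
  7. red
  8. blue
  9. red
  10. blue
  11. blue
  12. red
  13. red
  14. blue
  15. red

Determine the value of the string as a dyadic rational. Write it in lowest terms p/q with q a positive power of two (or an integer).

-1691/16384

Prefix values for red blue blue blue blue red red blue red blue blue red red blue red via {L|R} + simplicity:
G(r) = { · | 0 } gives -1
G(rb) = { -1 | 0 } gives -1/2
G(rbb) = { -1,-1/2 | 0 } gives -1/4
G(rbbb) = { -1,-1/2,-1/4 | 0 } gives -1/8
G(rbbbb) = { -1,-1/2,-1/4,-1/8 | 0 } gives -1/16
G(rbbbbr) = { -1,-1/2,-1/4,-1/8 | -1/16,0 } gives -3/32
G(rbbbbrr) = { -1,-1/2,-1/4,-1/8 | -3/32,-1/16,0 } gives -7/64
G(rbbbbrrb) = { -1,-1/2,-1/4,-1/8,-7/64 | -3/32,-1/16,0 } gives -13/128
G(rbbbbrrbr) = { -1,-1/2,-1/4,-1/8,-7/64 | -13/128,-3/32,-1/16,0 } gives -27/256
G(rbbbbrrbrb) = { -1,-1/2,-1/4,-1/8,-7/64,-27/256 | -13/128,-3/32,-1/16,0 } gives -53/512
G(rbbbbrrbrbb) = { -1,-1/2,-1/4,-1/8,-7/64,-27/256,-53/512 | -13/128,-3/32,-1/16,0 } gives -105/1024
G(rbbbbrrbrbbr) = { -1,-1/2,-1/4,-1/8,-7/64,-27/256,-53/512 | -105/1024,-13/128,-3/32,-1/16,0 } gives -211/2048
G(rbbbbrrbrbbrr) = { -1,-1/2,-1/4,-1/8,-7/64,-27/256,-53/512 | -211/2048,-105/1024,-13/128,-3/32,-1/16,0 } gives -423/4096
G(rbbbbrrbrbbrrb) = { -1,-1/2,-1/4,-1/8,-7/64,-27/256,-53/512,-423/4096 | -211/2048,-105/1024,-13/128,-3/32,-1/16,0 } gives -845/8192
G(rbbbbrrbrbbrrbr) = { -1,-1/2,-1/4,-1/8,-7/64,-27/256,-53/512,-423/4096 | -845/8192,-211/2048,-105/1024,-13/128,-3/32,-1/16,0 } gives -1691/16384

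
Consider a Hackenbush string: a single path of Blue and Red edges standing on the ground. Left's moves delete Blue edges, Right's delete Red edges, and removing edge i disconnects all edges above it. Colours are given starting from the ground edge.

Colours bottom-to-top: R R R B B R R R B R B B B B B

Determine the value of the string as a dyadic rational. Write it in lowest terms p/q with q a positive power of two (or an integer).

Recurse on prefixes of the 15-edge string R R R B B R R R B R B B B B B:
R: Left { — }, Right { 0 } -> simplest -1
RR: Left { — }, Right { -1 0 } -> simplest -2
RRR: Left { — }, Right { -2 -1 0 } -> simplest -3
RRRB: Left { -3 }, Right { -2 -1 0 } -> simplest -5/2
RRRBB: Left { -3 -5/2 }, Right { -2 -1 0 } -> simplest -9/4
RRRBBR: Left { -3 -5/2 }, Right { -9/4 -2 -1 0 } -> simplest -19/8
RRRBBRR: Left { -3 -5/2 }, Right { -19/8 -9/4 -2 -1 0 } -> simplest -39/16
RRRBBRRR: Left { -3 -5/2 }, Right { -39/16 -19/8 -9/4 -2 -1 0 } -> simplest -79/32
RRRBBRRRB: Left { -3 -5/2 -79/32 }, Right { -39/16 -19/8 -9/4 -2 -1 0 } -> simplest -157/64
RRRBBRRRBR: Left { -3 -5/2 -79/32 }, Right { -157/64 -39/16 -19/8 -9/4 -2 -1 0 } -> simplest -315/128
RRRBBRRRBRB: Left { -3 -5/2 -79/32 -315/128 }, Right { -157/64 -39/16 -19/8 -9/4 -2 -1 0 } -> simplest -629/256
RRRBBRRRBRBB: Left { -3 -5/2 -79/32 -315/128 -629/256 }, Right { -157/64 -39/16 -19/8 -9/4 -2 -1 0 } -> simplest -1257/512
RRRBBRRRBRBBB: Left { -3 -5/2 -79/32 -315/128 -629/256 -1257/512 }, Right { -157/64 -39/16 -19/8 -9/4 -2 -1 0 } -> simplest -2513/1024
RRRBBRRRBRBBBB: Left { -3 -5/2 -79/32 -315/128 -629/256 -1257/512 -2513/1024 }, Right { -157/64 -39/16 -19/8 -9/4 -2 -1 0 } -> simplest -5025/2048
RRRBBRRRBRBBBBB: Left { -3 -5/2 -79/32 -315/128 -629/256 -1257/512 -2513/1024 -5025/2048 }, Right { -157/64 -39/16 -19/8 -9/4 -2 -1 0 } -> simplest -10049/4096

-10049/4096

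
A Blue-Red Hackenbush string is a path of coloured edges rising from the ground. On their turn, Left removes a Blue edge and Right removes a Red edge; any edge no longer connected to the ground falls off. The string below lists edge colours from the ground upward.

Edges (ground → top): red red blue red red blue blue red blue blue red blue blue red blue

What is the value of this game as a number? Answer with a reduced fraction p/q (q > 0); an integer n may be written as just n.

-14629/8192

Recurse on prefixes of the 15-edge string red red blue red red blue blue red blue blue red blue blue red blue:
r: Left { ∅ }, Right { 0 } ⇒ simplest -1
rr: Left { ∅ }, Right { -1 0 } ⇒ simplest -2
rrb: Left { -2 }, Right { -1 0 } ⇒ simplest -3/2
rrbr: Left { -2 }, Right { -3/2 -1 0 } ⇒ simplest -7/4
rrbrr: Left { -2 }, Right { -7/4 -3/2 -1 0 } ⇒ simplest -15/8
rrbrrb: Left { -2 -15/8 }, Right { -7/4 -3/2 -1 0 } ⇒ simplest -29/16
rrbrrbb: Left { -2 -15/8 -29/16 }, Right { -7/4 -3/2 -1 0 } ⇒ simplest -57/32
rrbrrbbr: Left { -2 -15/8 -29/16 }, Right { -57/32 -7/4 -3/2 -1 0 } ⇒ simplest -115/64
rrbrrbbrb: Left { -2 -15/8 -29/16 -115/64 }, Right { -57/32 -7/4 -3/2 -1 0 } ⇒ simplest -229/128
rrbrrbbrbb: Left { -2 -15/8 -29/16 -115/64 -229/128 }, Right { -57/32 -7/4 -3/2 -1 0 } ⇒ simplest -457/256
rrbrrbbrbbr: Left { -2 -15/8 -29/16 -115/64 -229/128 }, Right { -457/256 -57/32 -7/4 -3/2 -1 0 } ⇒ simplest -915/512
rrbrrbbrbbrb: Left { -2 -15/8 -29/16 -115/64 -229/128 -915/512 }, Right { -457/256 -57/32 -7/4 -3/2 -1 0 } ⇒ simplest -1829/1024
rrbrrbbrbbrbb: Left { -2 -15/8 -29/16 -115/64 -229/128 -915/512 -1829/1024 }, Right { -457/256 -57/32 -7/4 -3/2 -1 0 } ⇒ simplest -3657/2048
rrbrrbbrbbrbbr: Left { -2 -15/8 -29/16 -115/64 -229/128 -915/512 -1829/1024 }, Right { -3657/2048 -457/256 -57/32 -7/4 -3/2 -1 0 } ⇒ simplest -7315/4096
rrbrrbbrbbrbbrb: Left { -2 -15/8 -29/16 -115/64 -229/128 -915/512 -1829/1024 -7315/4096 }, Right { -3657/2048 -457/256 -57/32 -7/4 -3/2 -1 0 } ⇒ simplest -14629/8192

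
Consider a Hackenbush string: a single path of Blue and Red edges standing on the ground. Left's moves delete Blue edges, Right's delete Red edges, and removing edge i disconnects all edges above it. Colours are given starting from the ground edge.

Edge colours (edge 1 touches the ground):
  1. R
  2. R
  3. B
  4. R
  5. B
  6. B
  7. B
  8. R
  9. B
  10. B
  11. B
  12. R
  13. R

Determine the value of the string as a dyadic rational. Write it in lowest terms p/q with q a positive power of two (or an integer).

-3143/2048

step 1: add R to get R; options L={ ∅ } R={ 0 } -> -1
step 2: add R to get RR; options L={ ∅ } R={ -1, 0 } -> -2
step 3: add B to get RRB; options L={ -2 } R={ -1, 0 } -> -3/2
step 4: add R to get RRBR; options L={ -2 } R={ -3/2, -1, 0 } -> -7/4
step 5: add B to get RRBRB; options L={ -2, -7/4 } R={ -3/2, -1, 0 } -> -13/8
step 6: add B to get RRBRBB; options L={ -2, -7/4, -13/8 } R={ -3/2, -1, 0 } -> -25/16
step 7: add B to get RRBRBBB; options L={ -2, -7/4, -13/8, -25/16 } R={ -3/2, -1, 0 } -> -49/32
step 8: add R to get RRBRBBBR; options L={ -2, -7/4, -13/8, -25/16 } R={ -49/32, -3/2, -1, 0 } -> -99/64
step 9: add B to get RRBRBBBRB; options L={ -2, -7/4, -13/8, -25/16, -99/64 } R={ -49/32, -3/2, -1, 0 } -> -197/128
step 10: add B to get RRBRBBBRBB; options L={ -2, -7/4, -13/8, -25/16, -99/64, -197/128 } R={ -49/32, -3/2, -1, 0 } -> -393/256
step 11: add B to get RRBRBBBRBBB; options L={ -2, -7/4, -13/8, -25/16, -99/64, -197/128, -393/256 } R={ -49/32, -3/2, -1, 0 } -> -785/512
step 12: add R to get RRBRBBBRBBBR; options L={ -2, -7/4, -13/8, -25/16, -99/64, -197/128, -393/256 } R={ -785/512, -49/32, -3/2, -1, 0 } -> -1571/1024
step 13: add R to get RRBRBBBRBBBRR; options L={ -2, -7/4, -13/8, -25/16, -99/64, -197/128, -393/256 } R={ -1571/1024, -785/512, -49/32, -3/2, -1, 0 } -> -3143/2048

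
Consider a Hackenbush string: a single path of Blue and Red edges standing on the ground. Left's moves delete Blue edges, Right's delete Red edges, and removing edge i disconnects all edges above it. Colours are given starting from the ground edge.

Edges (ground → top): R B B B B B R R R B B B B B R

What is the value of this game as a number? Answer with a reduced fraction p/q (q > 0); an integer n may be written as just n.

Build v(s[:k]) for k = 1..15, string s = R B B B B B R R R B B B B B R.
v_1 [R]  L=[·]  R=[0]  → -1
v_2 [RB]  L=[-1]  R=[0]  → -1/2
v_3 [RBB]  L=[-1; -1/2]  R=[0]  → -1/4
v_4 [RBBB]  L=[-1; -1/2; -1/4]  R=[0]  → -1/8
v_5 [RBBBB]  L=[-1; -1/2; -1/4; -1/8]  R=[0]  → -1/16
v_6 [RBBBBB]  L=[-1; -1/2; -1/4; -1/8; -1/16]  R=[0]  → -1/32
v_7 [RBBBBBR]  L=[-1; -1/2; -1/4; -1/8; -1/16]  R=[-1/32; 0]  → -3/64
v_8 [RBBBBBRR]  L=[-1; -1/2; -1/4; -1/8; -1/16]  R=[-3/64; -1/32; 0]  → -7/128
v_9 [RBBBBBRRR]  L=[-1; -1/2; -1/4; -1/8; -1/16]  R=[-7/128; -3/64; -1/32; 0]  → -15/256
v_10 [RBBBBBRRRB]  L=[-1; -1/2; -1/4; -1/8; -1/16; -15/256]  R=[-7/128; -3/64; -1/32; 0]  → -29/512
v_11 [RBBBBBRRRBB]  L=[-1; -1/2; -1/4; -1/8; -1/16; -15/256; -29/512]  R=[-7/128; -3/64; -1/32; 0]  → -57/1024
v_12 [RBBBBBRRRBBB]  L=[-1; -1/2; -1/4; -1/8; -1/16; -15/256; -29/512; -57/1024]  R=[-7/128; -3/64; -1/32; 0]  → -113/2048
v_13 [RBBBBBRRRBBBB]  L=[-1; -1/2; -1/4; -1/8; -1/16; -15/256; -29/512; -57/1024; -113/2048]  R=[-7/128; -3/64; -1/32; 0]  → -225/4096
v_14 [RBBBBBRRRBBBBB]  L=[-1; -1/2; -1/4; -1/8; -1/16; -15/256; -29/512; -57/1024; -113/2048; -225/4096]  R=[-7/128; -3/64; -1/32; 0]  → -449/8192
v_15 [RBBBBBRRRBBBBBR]  L=[-1; -1/2; -1/4; -1/8; -1/16; -15/256; -29/512; -57/1024; -113/2048; -225/4096]  R=[-449/8192; -7/128; -3/64; -1/32; 0]  → -899/16384

-899/16384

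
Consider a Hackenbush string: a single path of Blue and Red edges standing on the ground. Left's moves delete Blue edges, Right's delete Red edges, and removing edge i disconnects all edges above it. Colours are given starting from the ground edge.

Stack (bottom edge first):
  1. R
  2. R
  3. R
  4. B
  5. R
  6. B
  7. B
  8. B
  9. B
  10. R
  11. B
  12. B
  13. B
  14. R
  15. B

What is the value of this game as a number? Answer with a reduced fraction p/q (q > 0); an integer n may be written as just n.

1 of 15 · R · max L −∞ · min R 0 = -1
2 of 15 · RR · max L −∞ · min R -1 = -2
3 of 15 · RRR · max L −∞ · min R -2 = -3
4 of 15 · RRRB · max L -3 · min R -2 = -5/2
5 of 15 · RRRBR · max L -3 · min R -5/2 = -11/4
6 of 15 · RRRBRB · max L -11/4 · min R -5/2 = -21/8
7 of 15 · RRRBRBB · max L -21/8 · min R -5/2 = -41/16
8 of 15 · RRRBRBBB · max L -41/16 · min R -5/2 = -81/32
9 of 15 · RRRBRBBBB · max L -81/32 · min R -5/2 = -161/64
10 of 15 · RRRBRBBBBR · max L -81/32 · min R -161/64 = -323/128
11 of 15 · RRRBRBBBBRB · max L -323/128 · min R -161/64 = -645/256
12 of 15 · RRRBRBBBBRBB · max L -645/256 · min R -161/64 = -1289/512
13 of 15 · RRRBRBBBBRBBB · max L -1289/512 · min R -161/64 = -2577/1024
14 of 15 · RRRBRBBBBRBBBR · max L -1289/512 · min R -2577/1024 = -5155/2048
15 of 15 · RRRBRBBBBRBBBRB · max L -5155/2048 · min R -2577/1024 = -10309/4096

-10309/4096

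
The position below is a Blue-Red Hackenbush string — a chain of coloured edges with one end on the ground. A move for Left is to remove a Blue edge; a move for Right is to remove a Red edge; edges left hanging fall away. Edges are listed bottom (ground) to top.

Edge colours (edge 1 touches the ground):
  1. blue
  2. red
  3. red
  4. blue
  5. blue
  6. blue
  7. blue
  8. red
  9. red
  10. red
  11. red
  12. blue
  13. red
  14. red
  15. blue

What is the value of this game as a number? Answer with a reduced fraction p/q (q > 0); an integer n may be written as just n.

7699/16384

Recurse on prefixes of the 15-edge string blue red red blue blue blue blue red red red red blue red red blue:
v(b) = { 0 | · } → 1
v(br) = { 0 | 1 } → 1/2
v(brr) = { 0 | 1/2 1 } → 1/4
v(brrb) = { 0 1/4 | 1/2 1 } → 3/8
v(brrbb) = { 0 1/4 3/8 | 1/2 1 } → 7/16
v(brrbbb) = { 0 1/4 3/8 7/16 | 1/2 1 } → 15/32
v(brrbbbb) = { 0 1/4 3/8 7/16 15/32 | 1/2 1 } → 31/64
v(brrbbbbr) = { 0 1/4 3/8 7/16 15/32 | 31/64 1/2 1 } → 61/128
v(brrbbbbrr) = { 0 1/4 3/8 7/16 15/32 | 61/128 31/64 1/2 1 } → 121/256
v(brrbbbbrrr) = { 0 1/4 3/8 7/16 15/32 | 121/256 61/128 31/64 1/2 1 } → 241/512
v(brrbbbbrrrr) = { 0 1/4 3/8 7/16 15/32 | 241/512 121/256 61/128 31/64 1/2 1 } → 481/1024
v(brrbbbbrrrrb) = { 0 1/4 3/8 7/16 15/32 481/1024 | 241/512 121/256 61/128 31/64 1/2 1 } → 963/2048
v(brrbbbbrrrrbr) = { 0 1/4 3/8 7/16 15/32 481/1024 | 963/2048 241/512 121/256 61/128 31/64 1/2 1 } → 1925/4096
v(brrbbbbrrrrbrr) = { 0 1/4 3/8 7/16 15/32 481/1024 | 1925/4096 963/2048 241/512 121/256 61/128 31/64 1/2 1 } → 3849/8192
v(brrbbbbrrrrbrrb) = { 0 1/4 3/8 7/16 15/32 481/1024 3849/8192 | 1925/4096 963/2048 241/512 121/256 61/128 31/64 1/2 1 } → 7699/16384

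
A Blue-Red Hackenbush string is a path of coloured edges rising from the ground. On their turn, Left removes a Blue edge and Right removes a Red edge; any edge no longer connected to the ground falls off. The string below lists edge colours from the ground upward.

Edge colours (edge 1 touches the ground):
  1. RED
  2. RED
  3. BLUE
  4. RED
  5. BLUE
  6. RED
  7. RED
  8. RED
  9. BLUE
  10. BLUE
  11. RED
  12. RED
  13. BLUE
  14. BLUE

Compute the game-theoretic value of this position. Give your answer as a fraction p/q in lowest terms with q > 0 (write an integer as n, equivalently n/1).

Prefix values for RED RED BLUE RED BLUE RED RED RED BLUE BLUE RED RED BLUE BLUE via {L|R} + simplicity:
v(R) = { · | 0 } ⇒ -1
v(RR) = { · | -1; 0 } ⇒ -2
v(RRB) = { -2 | -1; 0 } ⇒ -3/2
v(RRBR) = { -2 | -3/2; -1; 0 } ⇒ -7/4
v(RRBRB) = { -2; -7/4 | -3/2; -1; 0 } ⇒ -13/8
v(RRBRBR) = { -2; -7/4 | -13/8; -3/2; -1; 0 } ⇒ -27/16
v(RRBRBRR) = { -2; -7/4 | -27/16; -13/8; -3/2; -1; 0 } ⇒ -55/32
v(RRBRBRRR) = { -2; -7/4 | -55/32; -27/16; -13/8; -3/2; -1; 0 } ⇒ -111/64
v(RRBRBRRRB) = { -2; -7/4; -111/64 | -55/32; -27/16; -13/8; -3/2; -1; 0 } ⇒ -221/128
v(RRBRBRRRBB) = { -2; -7/4; -111/64; -221/128 | -55/32; -27/16; -13/8; -3/2; -1; 0 } ⇒ -441/256
v(RRBRBRRRBBR) = { -2; -7/4; -111/64; -221/128 | -441/256; -55/32; -27/16; -13/8; -3/2; -1; 0 } ⇒ -883/512
v(RRBRBRRRBBRR) = { -2; -7/4; -111/64; -221/128 | -883/512; -441/256; -55/32; -27/16; -13/8; -3/2; -1; 0 } ⇒ -1767/1024
v(RRBRBRRRBBRRB) = { -2; -7/4; -111/64; -221/128; -1767/1024 | -883/512; -441/256; -55/32; -27/16; -13/8; -3/2; -1; 0 } ⇒ -3533/2048
v(RRBRBRRRBBRRBB) = { -2; -7/4; -111/64; -221/128; -1767/1024; -3533/2048 | -883/512; -441/256; -55/32; -27/16; -13/8; -3/2; -1; 0 } ⇒ -7065/4096

-7065/4096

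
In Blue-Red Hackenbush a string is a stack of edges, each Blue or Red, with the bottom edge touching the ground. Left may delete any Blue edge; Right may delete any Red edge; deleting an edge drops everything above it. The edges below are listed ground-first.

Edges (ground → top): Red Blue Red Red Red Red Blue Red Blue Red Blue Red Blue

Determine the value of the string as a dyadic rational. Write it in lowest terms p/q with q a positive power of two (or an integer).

-3925/4096

Prefix values for Red Blue Red Red Red Red Blue Red Blue Red Blue Red Blue via {L|R} + simplicity:
g(R) = {  | 0 } ⇒ -1
g(RB) = { -1 | 0 } ⇒ -1/2
g(RBR) = { -1 | -1/2,0 } ⇒ -3/4
g(RBRR) = { -1 | -3/4,-1/2,0 } ⇒ -7/8
g(RBRRR) = { -1 | -7/8,-3/4,-1/2,0 } ⇒ -15/16
g(RBRRRR) = { -1 | -15/16,-7/8,-3/4,-1/2,0 } ⇒ -31/32
g(RBRRRRB) = { -1,-31/32 | -15/16,-7/8,-3/4,-1/2,0 } ⇒ -61/64
g(RBRRRRBR) = { -1,-31/32 | -61/64,-15/16,-7/8,-3/4,-1/2,0 } ⇒ -123/128
g(RBRRRRBRB) = { -1,-31/32,-123/128 | -61/64,-15/16,-7/8,-3/4,-1/2,0 } ⇒ -245/256
g(RBRRRRBRBR) = { -1,-31/32,-123/128 | -245/256,-61/64,-15/16,-7/8,-3/4,-1/2,0 } ⇒ -491/512
g(RBRRRRBRBRB) = { -1,-31/32,-123/128,-491/512 | -245/256,-61/64,-15/16,-7/8,-3/4,-1/2,0 } ⇒ -981/1024
g(RBRRRRBRBRBR) = { -1,-31/32,-123/128,-491/512 | -981/1024,-245/256,-61/64,-15/16,-7/8,-3/4,-1/2,0 } ⇒ -1963/2048
g(RBRRRRBRBRBRB) = { -1,-31/32,-123/128,-491/512,-1963/2048 | -981/1024,-245/256,-61/64,-15/16,-7/8,-3/4,-1/2,0 } ⇒ -3925/4096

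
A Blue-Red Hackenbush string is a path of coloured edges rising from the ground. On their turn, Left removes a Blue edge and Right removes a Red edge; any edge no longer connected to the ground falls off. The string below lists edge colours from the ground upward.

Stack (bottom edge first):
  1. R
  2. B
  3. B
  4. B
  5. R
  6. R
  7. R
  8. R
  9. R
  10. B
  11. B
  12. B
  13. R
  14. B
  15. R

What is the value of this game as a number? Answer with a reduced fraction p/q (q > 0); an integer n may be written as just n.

step 1: add R to get R; options L={ ∅ } R={ 0 } — -1
step 2: add B to get RB; options L={ -1 } R={ 0 } — -1/2
step 3: add B to get RBB; options L={ -1 -1/2 } R={ 0 } — -1/4
step 4: add B to get RBBB; options L={ -1 -1/2 -1/4 } R={ 0 } — -1/8
step 5: add R to get RBBBR; options L={ -1 -1/2 -1/4 } R={ -1/8 0 } — -3/16
step 6: add R to get RBBBRR; options L={ -1 -1/2 -1/4 } R={ -3/16 -1/8 0 } — -7/32
step 7: add R to get RBBBRRR; options L={ -1 -1/2 -1/4 } R={ -7/32 -3/16 -1/8 0 } — -15/64
step 8: add R to get RBBBRRRR; options L={ -1 -1/2 -1/4 } R={ -15/64 -7/32 -3/16 -1/8 0 } — -31/128
step 9: add R to get RBBBRRRRR; options L={ -1 -1/2 -1/4 } R={ -31/128 -15/64 -7/32 -3/16 -1/8 0 } — -63/256
step 10: add B to get RBBBRRRRRB; options L={ -1 -1/2 -1/4 -63/256 } R={ -31/128 -15/64 -7/32 -3/16 -1/8 0 } — -125/512
step 11: add B to get RBBBRRRRRBB; options L={ -1 -1/2 -1/4 -63/256 -125/512 } R={ -31/128 -15/64 -7/32 -3/16 -1/8 0 } — -249/1024
step 12: add B to get RBBBRRRRRBBB; options L={ -1 -1/2 -1/4 -63/256 -125/512 -249/1024 } R={ -31/128 -15/64 -7/32 -3/16 -1/8 0 } — -497/2048
step 13: add R to get RBBBRRRRRBBBR; options L={ -1 -1/2 -1/4 -63/256 -125/512 -249/1024 } R={ -497/2048 -31/128 -15/64 -7/32 -3/16 -1/8 0 } — -995/4096
step 14: add B to get RBBBRRRRRBBBRB; options L={ -1 -1/2 -1/4 -63/256 -125/512 -249/1024 -995/4096 } R={ -497/2048 -31/128 -15/64 -7/32 -3/16 -1/8 0 } — -1989/8192
step 15: add R to get RBBBRRRRRBBBRBR; options L={ -1 -1/2 -1/4 -63/256 -125/512 -249/1024 -995/4096 } R={ -1989/8192 -497/2048 -31/128 -15/64 -7/32 -3/16 -1/8 0 } — -3979/16384

-3979/16384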